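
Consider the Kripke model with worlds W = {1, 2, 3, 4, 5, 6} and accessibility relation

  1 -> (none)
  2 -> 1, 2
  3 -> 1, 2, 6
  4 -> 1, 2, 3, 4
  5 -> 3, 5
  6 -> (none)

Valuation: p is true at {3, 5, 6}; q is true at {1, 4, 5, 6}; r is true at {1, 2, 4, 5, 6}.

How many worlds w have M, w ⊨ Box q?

2

1: no successors, so Box q holds vacuously. ✓
2: successors {1, 2}; q there: 1:T, 2:F. ✗
3: successors {1, 2, 6}; q there: 1:T, 2:F, 6:T. ✗
4: successors {1, 2, 3, 4}; q there: 1:T, 2:F, 3:F, 4:T. ✗
5: successors {3, 5}; q there: 3:F, 5:T. ✗
6: no successors, so Box q holds vacuously. ✓
Satisfying worlds: {1, 6}.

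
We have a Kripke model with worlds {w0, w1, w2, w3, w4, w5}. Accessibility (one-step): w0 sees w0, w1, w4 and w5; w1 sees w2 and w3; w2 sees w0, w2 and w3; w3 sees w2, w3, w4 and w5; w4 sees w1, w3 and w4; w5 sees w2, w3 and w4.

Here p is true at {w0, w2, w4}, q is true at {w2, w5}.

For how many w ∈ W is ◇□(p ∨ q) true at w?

w0: successors {w0, w1, w4, w5}; □(p ∨ q) there: w0:F, w1:F, w4:F, w5:F. ✗
w1: successors {w2, w3}; □(p ∨ q) there: w2:F, w3:F. ✗
w2: successors {w0, w2, w3}; □(p ∨ q) there: w0:F, w2:F, w3:F. ✗
w3: successors {w2, w3, w4, w5}; □(p ∨ q) there: w2:F, w3:F, w4:F, w5:F. ✗
w4: successors {w1, w3, w4}; □(p ∨ q) there: w1:F, w3:F, w4:F. ✗
w5: successors {w2, w3, w4}; □(p ∨ q) there: w2:F, w3:F, w4:F. ✗
Satisfying worlds: ∅.

0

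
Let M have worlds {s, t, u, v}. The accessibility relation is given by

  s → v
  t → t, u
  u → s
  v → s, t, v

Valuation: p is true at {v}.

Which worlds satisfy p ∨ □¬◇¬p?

s: p is F, □¬◇¬p is F. ✗
t: p is F, □¬◇¬p is F. ✗
u: p is F, □¬◇¬p is T. ✓
v: p is T, □¬◇¬p is F. ✓

{u, v}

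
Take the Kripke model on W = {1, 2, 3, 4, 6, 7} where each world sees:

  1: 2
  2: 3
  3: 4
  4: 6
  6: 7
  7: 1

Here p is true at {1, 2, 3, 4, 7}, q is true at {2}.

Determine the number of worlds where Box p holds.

1: successors {2}; p there: 2:T. ✓
2: successors {3}; p there: 3:T. ✓
3: successors {4}; p there: 4:T. ✓
4: successors {6}; p there: 6:F. ✗
6: successors {7}; p there: 7:T. ✓
7: successors {1}; p there: 1:T. ✓
Satisfying worlds: {1, 2, 3, 6, 7}.

5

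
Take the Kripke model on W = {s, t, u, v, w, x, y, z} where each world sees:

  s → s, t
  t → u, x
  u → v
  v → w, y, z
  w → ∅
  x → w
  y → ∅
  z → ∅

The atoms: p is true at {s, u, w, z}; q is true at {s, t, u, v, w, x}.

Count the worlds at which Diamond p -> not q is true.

4

s: Diamond p is T, not q is F. ✗
t: Diamond p is T, not q is F. ✗
u: Diamond p is F, not q is F. ✓
v: Diamond p is T, not q is F. ✗
w: Diamond p is F, not q is F. ✓
x: Diamond p is T, not q is F. ✗
y: Diamond p is F, not q is T. ✓
z: Diamond p is F, not q is T. ✓
Satisfying worlds: {u, w, y, z}.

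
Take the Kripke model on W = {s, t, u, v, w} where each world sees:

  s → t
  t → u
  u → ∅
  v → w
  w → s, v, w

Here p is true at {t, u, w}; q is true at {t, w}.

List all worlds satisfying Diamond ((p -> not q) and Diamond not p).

s: successors {t}; (p -> not q) and Diamond not p there: t:F. ✗
t: successors {u}; (p -> not q) and Diamond not p there: u:F. ✗
u: no successors, so Diamond ((p -> not q) and Diamond not p) fails. ✗
v: successors {w}; (p -> not q) and Diamond not p there: w:F. ✗
w: successors {s, v, w}; (p -> not q) and Diamond not p there: s:F, v:F, w:F. ✗

∅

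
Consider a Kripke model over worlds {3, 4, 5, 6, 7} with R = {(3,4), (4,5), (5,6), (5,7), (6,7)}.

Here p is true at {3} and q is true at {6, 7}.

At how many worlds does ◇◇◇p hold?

3: successors {4}; ◇◇p there: 4:F. ✗
4: successors {5}; ◇◇p there: 5:F. ✗
5: successors {6, 7}; ◇◇p there: 6:F, 7:F. ✗
6: successors {7}; ◇◇p there: 7:F. ✗
7: no successors, so ◇◇◇p fails. ✗
Satisfying worlds: ∅.

0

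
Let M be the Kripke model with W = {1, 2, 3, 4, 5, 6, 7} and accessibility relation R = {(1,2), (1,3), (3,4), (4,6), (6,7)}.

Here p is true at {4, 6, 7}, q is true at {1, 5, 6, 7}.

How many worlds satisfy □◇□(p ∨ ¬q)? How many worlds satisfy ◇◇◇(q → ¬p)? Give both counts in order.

For □◇□(p ∨ ¬q):
1: successors {2, 3}; ◇□(p ∨ ¬q) there: 2:F, 3:T. ✗
2: no successors, so □◇□(p ∨ ¬q) holds vacuously. ✓
3: successors {4}; ◇□(p ∨ ¬q) there: 4:T. ✓
4: successors {6}; ◇□(p ∨ ¬q) there: 6:T. ✓
5: no successors, so □◇□(p ∨ ¬q) holds vacuously. ✓
6: successors {7}; ◇□(p ∨ ¬q) there: 7:F. ✗
7: no successors, so □◇□(p ∨ ¬q) holds vacuously. ✓
— 5 worlds.
For ◇◇◇(q → ¬p):
1: successors {2, 3}; ◇◇(q → ¬p) there: 2:F, 3:F. ✗
2: no successors, so ◇◇◇(q → ¬p) fails. ✗
3: successors {4}; ◇◇(q → ¬p) there: 4:F. ✗
4: successors {6}; ◇◇(q → ¬p) there: 6:F. ✗
5: no successors, so ◇◇◇(q → ¬p) fails. ✗
6: successors {7}; ◇◇(q → ¬p) there: 7:F. ✗
7: no successors, so ◇◇◇(q → ¬p) fails. ✗
— 0 worlds.

5 and 0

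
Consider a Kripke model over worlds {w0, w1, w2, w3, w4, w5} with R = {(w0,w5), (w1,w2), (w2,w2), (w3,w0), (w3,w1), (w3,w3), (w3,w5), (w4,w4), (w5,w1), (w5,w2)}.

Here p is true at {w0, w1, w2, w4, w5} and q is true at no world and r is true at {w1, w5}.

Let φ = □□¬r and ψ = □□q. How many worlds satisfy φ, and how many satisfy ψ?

4 and 0

For □□¬r:
w0: successors {w5}; □¬r there: w5:F. ✗
w1: successors {w2}; □¬r there: w2:T. ✓
w2: successors {w2}; □¬r there: w2:T. ✓
w3: successors {w0, w1, w3, w5}; □¬r there: w0:F, w1:T, w3:F, w5:F. ✗
w4: successors {w4}; □¬r there: w4:T. ✓
w5: successors {w1, w2}; □¬r there: w1:T, w2:T. ✓
— 4 worlds.
For □□q:
w0: successors {w5}; □q there: w5:F. ✗
w1: successors {w2}; □q there: w2:F. ✗
w2: successors {w2}; □q there: w2:F. ✗
w3: successors {w0, w1, w3, w5}; □q there: w0:F, w1:F, w3:F, w5:F. ✗
w4: successors {w4}; □q there: w4:F. ✗
w5: successors {w1, w2}; □q there: w1:F, w2:F. ✗
— 0 worlds.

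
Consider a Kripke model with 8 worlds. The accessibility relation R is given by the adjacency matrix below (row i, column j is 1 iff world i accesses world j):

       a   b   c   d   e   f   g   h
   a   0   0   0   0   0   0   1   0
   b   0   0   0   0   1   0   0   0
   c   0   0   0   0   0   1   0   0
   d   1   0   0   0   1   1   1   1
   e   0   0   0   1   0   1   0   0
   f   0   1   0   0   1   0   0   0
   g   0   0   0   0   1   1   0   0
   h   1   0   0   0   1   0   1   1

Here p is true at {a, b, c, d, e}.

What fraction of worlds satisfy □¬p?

1/4

a: successors {g}; ¬p there: g:T. ✓
b: successors {e}; ¬p there: e:F. ✗
c: successors {f}; ¬p there: f:T. ✓
d: successors {a, e, f, g, h}; ¬p there: a:F, e:F, f:T, g:T, h:T. ✗
e: successors {d, f}; ¬p there: d:F, f:T. ✗
f: successors {b, e}; ¬p there: b:F, e:F. ✗
g: successors {e, f}; ¬p there: e:F, f:T. ✗
h: successors {a, e, g, h}; ¬p there: a:F, e:F, g:T, h:T. ✗
That's 2 of 8 worlds, so 2/8 = 1/4.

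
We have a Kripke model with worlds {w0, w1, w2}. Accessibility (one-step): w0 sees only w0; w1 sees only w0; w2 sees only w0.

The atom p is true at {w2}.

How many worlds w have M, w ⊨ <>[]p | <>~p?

3

w0: <>[]p is F, <>~p is T. ✓
w1: <>[]p is F, <>~p is T. ✓
w2: <>[]p is F, <>~p is T. ✓
Satisfying worlds: {w0, w1, w2}.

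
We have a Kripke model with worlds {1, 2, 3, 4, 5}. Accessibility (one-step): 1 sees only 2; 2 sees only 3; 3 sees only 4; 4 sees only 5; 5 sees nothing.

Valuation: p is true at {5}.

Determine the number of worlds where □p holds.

2

1: successors {2}; p there: 2:F. ✗
2: successors {3}; p there: 3:F. ✗
3: successors {4}; p there: 4:F. ✗
4: successors {5}; p there: 5:T. ✓
5: no successors, so □p holds vacuously. ✓
Satisfying worlds: {4, 5}.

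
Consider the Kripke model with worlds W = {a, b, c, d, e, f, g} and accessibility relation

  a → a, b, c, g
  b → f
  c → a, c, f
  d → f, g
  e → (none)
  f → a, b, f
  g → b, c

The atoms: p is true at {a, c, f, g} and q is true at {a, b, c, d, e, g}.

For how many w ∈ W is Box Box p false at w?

a: successors {a, b, c, g}; Box p there: a:F, b:T, c:T, g:F. ✗
b: successors {f}; Box p there: f:F. ✗
c: successors {a, c, f}; Box p there: a:F, c:T, f:F. ✗
d: successors {f, g}; Box p there: f:F, g:F. ✗
e: no successors, so Box Box p holds vacuously. ✓
f: successors {a, b, f}; Box p there: a:F, b:T, f:F. ✗
g: successors {b, c}; Box p there: b:T, c:T. ✓
Satisfying worlds: {e, g}.
So Box Box p fails at the other 5 worlds.

5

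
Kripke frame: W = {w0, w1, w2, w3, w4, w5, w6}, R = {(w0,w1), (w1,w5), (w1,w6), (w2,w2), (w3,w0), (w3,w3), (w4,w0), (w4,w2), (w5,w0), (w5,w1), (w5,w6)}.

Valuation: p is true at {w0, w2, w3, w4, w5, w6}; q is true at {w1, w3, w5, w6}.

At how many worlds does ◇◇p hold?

w0: successors {w1}; ◇p there: w1:T. ✓
w1: successors {w5, w6}; ◇p there: w5:T, w6:F. ✓
w2: successors {w2}; ◇p there: w2:T. ✓
w3: successors {w0, w3}; ◇p there: w0:F, w3:T. ✓
w4: successors {w0, w2}; ◇p there: w0:F, w2:T. ✓
w5: successors {w0, w1, w6}; ◇p there: w0:F, w1:T, w6:F. ✓
w6: no successors, so ◇◇p fails. ✗
Satisfying worlds: {w0, w1, w2, w3, w4, w5}.

6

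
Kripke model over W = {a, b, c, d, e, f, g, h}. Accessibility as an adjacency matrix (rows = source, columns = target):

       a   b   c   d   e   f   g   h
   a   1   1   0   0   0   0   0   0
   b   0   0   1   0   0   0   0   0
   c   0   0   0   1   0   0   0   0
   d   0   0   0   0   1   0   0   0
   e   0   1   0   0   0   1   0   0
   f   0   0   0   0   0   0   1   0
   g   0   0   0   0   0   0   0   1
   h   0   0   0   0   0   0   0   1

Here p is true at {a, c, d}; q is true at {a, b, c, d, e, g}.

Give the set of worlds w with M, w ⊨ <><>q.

{a, b, c, d, e}

a: successors {a, b}; <>q there: a:T, b:T. ✓
b: successors {c}; <>q there: c:T. ✓
c: successors {d}; <>q there: d:T. ✓
d: successors {e}; <>q there: e:T. ✓
e: successors {b, f}; <>q there: b:T, f:T. ✓
f: successors {g}; <>q there: g:F. ✗
g: successors {h}; <>q there: h:F. ✗
h: successors {h}; <>q there: h:F. ✗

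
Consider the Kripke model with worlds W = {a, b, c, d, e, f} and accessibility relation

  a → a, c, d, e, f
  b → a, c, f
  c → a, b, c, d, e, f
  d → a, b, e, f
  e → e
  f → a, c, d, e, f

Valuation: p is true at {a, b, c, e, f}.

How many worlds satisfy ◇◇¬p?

a: successors {a, c, d, e, f}; ◇¬p there: a:T, c:T, d:F, e:F, f:T. ✓
b: successors {a, c, f}; ◇¬p there: a:T, c:T, f:T. ✓
c: successors {a, b, c, d, e, f}; ◇¬p there: a:T, b:F, c:T, d:F, e:F, f:T. ✓
d: successors {a, b, e, f}; ◇¬p there: a:T, b:F, e:F, f:T. ✓
e: successors {e}; ◇¬p there: e:F. ✗
f: successors {a, c, d, e, f}; ◇¬p there: a:T, c:T, d:F, e:F, f:T. ✓
Satisfying worlds: {a, b, c, d, f}.

5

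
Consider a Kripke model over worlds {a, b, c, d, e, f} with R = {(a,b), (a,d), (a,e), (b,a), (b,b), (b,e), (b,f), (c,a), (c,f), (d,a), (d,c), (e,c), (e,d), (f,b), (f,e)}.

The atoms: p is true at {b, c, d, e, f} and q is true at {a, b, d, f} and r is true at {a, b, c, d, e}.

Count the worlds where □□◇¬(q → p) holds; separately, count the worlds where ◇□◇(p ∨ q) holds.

For □□◇¬(q → p):
a: successors {b, d, e}; □◇¬(q → p) there: b:F, d:F, e:T. ✗
b: successors {a, b, e, f}; □◇¬(q → p) there: a:F, b:F, e:T, f:F. ✗
c: successors {a, f}; □◇¬(q → p) there: a:F, f:F. ✗
d: successors {a, c}; □◇¬(q → p) there: a:F, c:F. ✗
e: successors {c, d}; □◇¬(q → p) there: c:F, d:F. ✗
f: successors {b, e}; □◇¬(q → p) there: b:F, e:T. ✗
— 0 worlds.
For ◇□◇(p ∨ q):
a: successors {b, d, e}; □◇(p ∨ q) there: b:T, d:T, e:T. ✓
b: successors {a, b, e, f}; □◇(p ∨ q) there: a:T, b:T, e:T, f:T. ✓
c: successors {a, f}; □◇(p ∨ q) there: a:T, f:T. ✓
d: successors {a, c}; □◇(p ∨ q) there: a:T, c:T. ✓
e: successors {c, d}; □◇(p ∨ q) there: c:T, d:T. ✓
f: successors {b, e}; □◇(p ∨ q) there: b:T, e:T. ✓
— 6 worlds.

0 and 6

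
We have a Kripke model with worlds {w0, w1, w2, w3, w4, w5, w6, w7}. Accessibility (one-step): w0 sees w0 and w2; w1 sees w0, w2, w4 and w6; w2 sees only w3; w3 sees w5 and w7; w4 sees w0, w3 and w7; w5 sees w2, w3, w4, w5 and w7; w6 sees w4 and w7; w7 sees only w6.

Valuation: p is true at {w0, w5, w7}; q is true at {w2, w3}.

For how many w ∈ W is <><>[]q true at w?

w0: successors {w0, w2}; <>[]q there: w0:T, w2:F. ✓
w1: successors {w0, w2, w4, w6}; <>[]q there: w0:T, w2:F, w4:F, w6:F. ✓
w2: successors {w3}; <>[]q there: w3:F. ✗
w3: successors {w5, w7}; <>[]q there: w5:T, w7:F. ✓
w4: successors {w0, w3, w7}; <>[]q there: w0:T, w3:F, w7:F. ✓
w5: successors {w2, w3, w4, w5, w7}; <>[]q there: w2:F, w3:F, w4:F, w5:T, w7:F. ✓
w6: successors {w4, w7}; <>[]q there: w4:F, w7:F. ✗
w7: successors {w6}; <>[]q there: w6:F. ✗
Satisfying worlds: {w0, w1, w3, w4, w5}.

5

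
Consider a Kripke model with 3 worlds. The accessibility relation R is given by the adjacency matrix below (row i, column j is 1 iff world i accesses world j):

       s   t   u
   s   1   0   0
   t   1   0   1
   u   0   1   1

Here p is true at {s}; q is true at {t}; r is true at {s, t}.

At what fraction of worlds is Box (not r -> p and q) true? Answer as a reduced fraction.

1/3

s: successors {s}; not r -> p and q there: s:T. ✓
t: successors {s, u}; not r -> p and q there: s:T, u:F. ✗
u: successors {t, u}; not r -> p and q there: t:T, u:F. ✗
That's 1 of 3 worlds, so 1/3.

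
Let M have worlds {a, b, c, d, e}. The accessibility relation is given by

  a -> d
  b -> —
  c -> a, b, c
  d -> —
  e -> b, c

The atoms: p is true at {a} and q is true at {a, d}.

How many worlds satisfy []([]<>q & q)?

3

a: successors {d}; []<>q & q there: d:T. ✓
b: no successors, so []([]<>q & q) holds vacuously. ✓
c: successors {a, b, c}; []<>q & q there: a:F, b:F, c:F. ✗
d: no successors, so []([]<>q & q) holds vacuously. ✓
e: successors {b, c}; []<>q & q there: b:F, c:F. ✗
Satisfying worlds: {a, b, d}.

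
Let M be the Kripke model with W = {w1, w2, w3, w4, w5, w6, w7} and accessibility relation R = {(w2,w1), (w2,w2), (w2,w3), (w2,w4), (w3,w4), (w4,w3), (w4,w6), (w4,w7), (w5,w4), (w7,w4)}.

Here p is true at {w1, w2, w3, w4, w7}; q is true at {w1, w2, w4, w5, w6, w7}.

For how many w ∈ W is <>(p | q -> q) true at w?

5

w1: no successors, so <>(p | q -> q) fails. ✗
w2: successors {w1, w2, w3, w4}; p | q -> q there: w1:T, w2:T, w3:F, w4:T. ✓
w3: successors {w4}; p | q -> q there: w4:T. ✓
w4: successors {w3, w6, w7}; p | q -> q there: w3:F, w6:T, w7:T. ✓
w5: successors {w4}; p | q -> q there: w4:T. ✓
w6: no successors, so <>(p | q -> q) fails. ✗
w7: successors {w4}; p | q -> q there: w4:T. ✓
Satisfying worlds: {w2, w3, w4, w5, w7}.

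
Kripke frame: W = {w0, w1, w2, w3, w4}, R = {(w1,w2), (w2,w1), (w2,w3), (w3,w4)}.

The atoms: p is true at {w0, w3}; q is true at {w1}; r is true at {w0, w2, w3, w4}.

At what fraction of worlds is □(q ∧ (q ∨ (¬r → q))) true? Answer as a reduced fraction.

2/5

w0: no successors, so □(q ∧ (q ∨ (¬r → q))) holds vacuously. ✓
w1: successors {w2}; q ∧ (q ∨ (¬r → q)) there: w2:F. ✗
w2: successors {w1, w3}; q ∧ (q ∨ (¬r → q)) there: w1:T, w3:F. ✗
w3: successors {w4}; q ∧ (q ∨ (¬r → q)) there: w4:F. ✗
w4: no successors, so □(q ∧ (q ∨ (¬r → q))) holds vacuously. ✓
That's 2 of 5 worlds, so 2/5.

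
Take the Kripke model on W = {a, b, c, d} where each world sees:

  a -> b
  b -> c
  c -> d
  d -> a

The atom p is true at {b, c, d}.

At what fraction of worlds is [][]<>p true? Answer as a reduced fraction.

3/4

a: successors {b}; []<>p there: b:T. ✓
b: successors {c}; []<>p there: c:F. ✗
c: successors {d}; []<>p there: d:T. ✓
d: successors {a}; []<>p there: a:T. ✓
That's 3 of 4 worlds, so 3/4.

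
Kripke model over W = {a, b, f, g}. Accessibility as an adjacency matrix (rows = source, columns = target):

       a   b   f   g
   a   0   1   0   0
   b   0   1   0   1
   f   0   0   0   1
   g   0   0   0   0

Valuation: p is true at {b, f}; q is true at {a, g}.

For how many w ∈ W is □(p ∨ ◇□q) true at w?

a: successors {b}; p ∨ ◇□q there: b:T. ✓
b: successors {b, g}; p ∨ ◇□q there: b:T, g:F. ✗
f: successors {g}; p ∨ ◇□q there: g:F. ✗
g: no successors, so □(p ∨ ◇□q) holds vacuously. ✓
Satisfying worlds: {a, g}.

2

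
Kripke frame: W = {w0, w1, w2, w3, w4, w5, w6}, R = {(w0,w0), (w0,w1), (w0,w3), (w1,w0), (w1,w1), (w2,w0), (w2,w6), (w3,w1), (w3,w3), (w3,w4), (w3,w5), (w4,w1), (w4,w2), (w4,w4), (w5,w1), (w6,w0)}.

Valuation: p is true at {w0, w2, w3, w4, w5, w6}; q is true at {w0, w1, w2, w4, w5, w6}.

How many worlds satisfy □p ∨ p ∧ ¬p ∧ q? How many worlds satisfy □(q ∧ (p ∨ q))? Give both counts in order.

2 and 5

For □p ∨ p ∧ ¬p ∧ q:
w0: □p is F, p ∧ ¬p ∧ q is F. ✗
w1: □p is F, p ∧ ¬p ∧ q is F. ✗
w2: □p is T, p ∧ ¬p ∧ q is F. ✓
w3: □p is F, p ∧ ¬p ∧ q is F. ✗
w4: □p is F, p ∧ ¬p ∧ q is F. ✗
w5: □p is F, p ∧ ¬p ∧ q is F. ✗
w6: □p is T, p ∧ ¬p ∧ q is F. ✓
— 2 worlds.
For □(q ∧ (p ∨ q)):
w0: successors {w0, w1, w3}; q ∧ (p ∨ q) there: w0:T, w1:T, w3:F. ✗
w1: successors {w0, w1}; q ∧ (p ∨ q) there: w0:T, w1:T. ✓
w2: successors {w0, w6}; q ∧ (p ∨ q) there: w0:T, w6:T. ✓
w3: successors {w1, w3, w4, w5}; q ∧ (p ∨ q) there: w1:T, w3:F, w4:T, w5:T. ✗
w4: successors {w1, w2, w4}; q ∧ (p ∨ q) there: w1:T, w2:T, w4:T. ✓
w5: successors {w1}; q ∧ (p ∨ q) there: w1:T. ✓
w6: successors {w0}; q ∧ (p ∨ q) there: w0:T. ✓
— 5 worlds.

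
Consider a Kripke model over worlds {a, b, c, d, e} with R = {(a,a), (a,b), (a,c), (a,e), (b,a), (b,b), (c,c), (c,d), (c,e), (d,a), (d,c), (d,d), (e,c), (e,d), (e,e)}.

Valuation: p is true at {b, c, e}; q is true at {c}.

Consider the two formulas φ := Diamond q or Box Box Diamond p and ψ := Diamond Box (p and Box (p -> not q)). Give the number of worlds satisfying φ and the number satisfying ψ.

For Diamond q or Box Box Diamond p:
a: Diamond q is T, Box Box Diamond p is T. ✓
b: Diamond q is F, Box Box Diamond p is T. ✓
c: Diamond q is T, Box Box Diamond p is T. ✓
d: Diamond q is T, Box Box Diamond p is T. ✓
e: Diamond q is T, Box Box Diamond p is T. ✓
— 5 worlds.
For Diamond Box (p and Box (p -> not q)):
a: successors {a, b, c, e}; Box (p and Box (p -> not q)) there: a:F, b:F, c:F, e:F. ✗
b: successors {a, b}; Box (p and Box (p -> not q)) there: a:F, b:F. ✗
c: successors {c, d, e}; Box (p and Box (p -> not q)) there: c:F, d:F, e:F. ✗
d: successors {a, c, d}; Box (p and Box (p -> not q)) there: a:F, c:F, d:F. ✗
e: successors {c, d, e}; Box (p and Box (p -> not q)) there: c:F, d:F, e:F. ✗
— 0 worlds.

5 and 0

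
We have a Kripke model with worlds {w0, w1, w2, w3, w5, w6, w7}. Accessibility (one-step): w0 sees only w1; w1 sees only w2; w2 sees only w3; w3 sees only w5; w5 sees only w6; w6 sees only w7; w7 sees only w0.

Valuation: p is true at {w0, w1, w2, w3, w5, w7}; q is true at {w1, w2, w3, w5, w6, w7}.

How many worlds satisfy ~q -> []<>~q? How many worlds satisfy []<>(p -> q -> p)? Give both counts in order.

6 and 7

For ~q -> []<>~q:
w0: ~q is T, []<>~q is F. ✗
w1: ~q is F, []<>~q is F. ✓
w2: ~q is F, []<>~q is F. ✓
w3: ~q is F, []<>~q is F. ✓
w5: ~q is F, []<>~q is F. ✓
w6: ~q is F, []<>~q is T. ✓
w7: ~q is F, []<>~q is F. ✓
— 6 worlds.
For []<>(p -> q -> p):
w0: successors {w1}; <>(p -> q -> p) there: w1:T. ✓
w1: successors {w2}; <>(p -> q -> p) there: w2:T. ✓
w2: successors {w3}; <>(p -> q -> p) there: w3:T. ✓
w3: successors {w5}; <>(p -> q -> p) there: w5:T. ✓
w5: successors {w6}; <>(p -> q -> p) there: w6:T. ✓
w6: successors {w7}; <>(p -> q -> p) there: w7:T. ✓
w7: successors {w0}; <>(p -> q -> p) there: w0:T. ✓
— 7 worlds.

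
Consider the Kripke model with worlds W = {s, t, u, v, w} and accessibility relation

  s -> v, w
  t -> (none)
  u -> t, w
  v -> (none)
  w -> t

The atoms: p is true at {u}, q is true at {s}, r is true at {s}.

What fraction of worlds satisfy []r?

2/5

s: successors {v, w}; r there: v:F, w:F. ✗
t: no successors, so []r holds vacuously. ✓
u: successors {t, w}; r there: t:F, w:F. ✗
v: no successors, so []r holds vacuously. ✓
w: successors {t}; r there: t:F. ✗
That's 2 of 5 worlds, so 2/5.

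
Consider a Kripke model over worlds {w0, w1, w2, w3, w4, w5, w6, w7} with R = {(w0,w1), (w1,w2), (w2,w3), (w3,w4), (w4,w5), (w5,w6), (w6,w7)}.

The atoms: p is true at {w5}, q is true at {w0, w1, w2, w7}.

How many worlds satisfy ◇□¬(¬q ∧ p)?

6

w0: successors {w1}; □¬(¬q ∧ p) there: w1:T. ✓
w1: successors {w2}; □¬(¬q ∧ p) there: w2:T. ✓
w2: successors {w3}; □¬(¬q ∧ p) there: w3:T. ✓
w3: successors {w4}; □¬(¬q ∧ p) there: w4:F. ✗
w4: successors {w5}; □¬(¬q ∧ p) there: w5:T. ✓
w5: successors {w6}; □¬(¬q ∧ p) there: w6:T. ✓
w6: successors {w7}; □¬(¬q ∧ p) there: w7:T. ✓
w7: no successors, so ◇□¬(¬q ∧ p) fails. ✗
Satisfying worlds: {w0, w1, w2, w4, w5, w6}.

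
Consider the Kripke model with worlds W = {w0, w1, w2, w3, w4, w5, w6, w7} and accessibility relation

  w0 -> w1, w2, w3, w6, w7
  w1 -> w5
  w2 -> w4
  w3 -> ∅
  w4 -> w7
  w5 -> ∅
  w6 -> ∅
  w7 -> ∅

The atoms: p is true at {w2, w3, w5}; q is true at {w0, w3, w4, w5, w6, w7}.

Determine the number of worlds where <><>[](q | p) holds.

2

w0: successors {w1, w2, w3, w6, w7}; <>[](q | p) there: w1:T, w2:T, w3:F, w6:F, w7:F. ✓
w1: successors {w5}; <>[](q | p) there: w5:F. ✗
w2: successors {w4}; <>[](q | p) there: w4:T. ✓
w3: no successors, so <><>[](q | p) fails. ✗
w4: successors {w7}; <>[](q | p) there: w7:F. ✗
w5: no successors, so <><>[](q | p) fails. ✗
w6: no successors, so <><>[](q | p) fails. ✗
w7: no successors, so <><>[](q | p) fails. ✗
Satisfying worlds: {w0, w2}.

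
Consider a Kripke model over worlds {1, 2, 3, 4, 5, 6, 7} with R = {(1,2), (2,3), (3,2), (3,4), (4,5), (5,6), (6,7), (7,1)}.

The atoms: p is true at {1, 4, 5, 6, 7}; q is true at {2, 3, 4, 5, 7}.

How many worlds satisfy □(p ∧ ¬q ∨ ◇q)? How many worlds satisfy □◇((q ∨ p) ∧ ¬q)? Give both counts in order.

5 and 2

For □(p ∧ ¬q ∨ ◇q):
1: successors {2}; p ∧ ¬q ∨ ◇q there: 2:T. ✓
2: successors {3}; p ∧ ¬q ∨ ◇q there: 3:T. ✓
3: successors {2, 4}; p ∧ ¬q ∨ ◇q there: 2:T, 4:T. ✓
4: successors {5}; p ∧ ¬q ∨ ◇q there: 5:F. ✗
5: successors {6}; p ∧ ¬q ∨ ◇q there: 6:T. ✓
6: successors {7}; p ∧ ¬q ∨ ◇q there: 7:F. ✗
7: successors {1}; p ∧ ¬q ∨ ◇q there: 1:T. ✓
— 5 worlds.
For □◇((q ∨ p) ∧ ¬q):
1: successors {2}; ◇((q ∨ p) ∧ ¬q) there: 2:F. ✗
2: successors {3}; ◇((q ∨ p) ∧ ¬q) there: 3:F. ✗
3: successors {2, 4}; ◇((q ∨ p) ∧ ¬q) there: 2:F, 4:F. ✗
4: successors {5}; ◇((q ∨ p) ∧ ¬q) there: 5:T. ✓
5: successors {6}; ◇((q ∨ p) ∧ ¬q) there: 6:F. ✗
6: successors {7}; ◇((q ∨ p) ∧ ¬q) there: 7:T. ✓
7: successors {1}; ◇((q ∨ p) ∧ ¬q) there: 1:F. ✗
— 2 worlds.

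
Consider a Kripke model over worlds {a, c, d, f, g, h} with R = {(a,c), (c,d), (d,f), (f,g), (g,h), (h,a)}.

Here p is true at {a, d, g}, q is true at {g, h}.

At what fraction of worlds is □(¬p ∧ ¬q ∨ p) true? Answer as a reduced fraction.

5/6

a: successors {c}; ¬p ∧ ¬q ∨ p there: c:T. ✓
c: successors {d}; ¬p ∧ ¬q ∨ p there: d:T. ✓
d: successors {f}; ¬p ∧ ¬q ∨ p there: f:T. ✓
f: successors {g}; ¬p ∧ ¬q ∨ p there: g:T. ✓
g: successors {h}; ¬p ∧ ¬q ∨ p there: h:F. ✗
h: successors {a}; ¬p ∧ ¬q ∨ p there: a:T. ✓
That's 5 of 6 worlds, so 5/6.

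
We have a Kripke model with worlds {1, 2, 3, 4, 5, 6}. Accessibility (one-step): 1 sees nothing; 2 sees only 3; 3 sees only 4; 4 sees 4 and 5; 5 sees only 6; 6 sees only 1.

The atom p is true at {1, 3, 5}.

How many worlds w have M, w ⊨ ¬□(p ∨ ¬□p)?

1: □(p ∨ ¬□p) is T. ✗
2: □(p ∨ ¬□p) is T. ✗
3: □(p ∨ ¬□p) is T. ✗
4: □(p ∨ ¬□p) is T. ✗
5: □(p ∨ ¬□p) is F. ✓
6: □(p ∨ ¬□p) is T. ✗
Satisfying worlds: {5}.

1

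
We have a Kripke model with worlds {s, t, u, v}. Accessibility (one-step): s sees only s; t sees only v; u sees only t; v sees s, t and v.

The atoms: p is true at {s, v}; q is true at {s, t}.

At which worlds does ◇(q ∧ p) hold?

{s, v}

s: successors {s}; q ∧ p there: s:T. ✓
t: successors {v}; q ∧ p there: v:F. ✗
u: successors {t}; q ∧ p there: t:F. ✗
v: successors {s, t, v}; q ∧ p there: s:T, t:F, v:F. ✓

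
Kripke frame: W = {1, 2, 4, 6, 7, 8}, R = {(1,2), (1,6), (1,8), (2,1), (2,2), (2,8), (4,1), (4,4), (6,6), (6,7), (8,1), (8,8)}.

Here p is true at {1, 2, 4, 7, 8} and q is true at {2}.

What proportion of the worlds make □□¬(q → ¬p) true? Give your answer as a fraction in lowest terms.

1: successors {2, 6, 8}; □¬(q → ¬p) there: 2:F, 6:F, 8:F. ✗
2: successors {1, 2, 8}; □¬(q → ¬p) there: 1:F, 2:F, 8:F. ✗
4: successors {1, 4}; □¬(q → ¬p) there: 1:F, 4:F. ✗
6: successors {6, 7}; □¬(q → ¬p) there: 6:F, 7:T. ✗
7: no successors, so □□¬(q → ¬p) holds vacuously. ✓
8: successors {1, 8}; □¬(q → ¬p) there: 1:F, 8:F. ✗
That's 1 of 6 worlds, so 1/6.

1/6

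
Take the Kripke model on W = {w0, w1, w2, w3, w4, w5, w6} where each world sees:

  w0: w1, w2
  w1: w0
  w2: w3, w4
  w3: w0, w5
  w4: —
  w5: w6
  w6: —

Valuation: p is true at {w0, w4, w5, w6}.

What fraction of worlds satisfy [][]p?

4/7

w0: successors {w1, w2}; []p there: w1:T, w2:F. ✗
w1: successors {w0}; []p there: w0:F. ✗
w2: successors {w3, w4}; []p there: w3:T, w4:T. ✓
w3: successors {w0, w5}; []p there: w0:F, w5:T. ✗
w4: no successors, so [][]p holds vacuously. ✓
w5: successors {w6}; []p there: w6:T. ✓
w6: no successors, so [][]p holds vacuously. ✓
That's 4 of 7 worlds, so 4/7.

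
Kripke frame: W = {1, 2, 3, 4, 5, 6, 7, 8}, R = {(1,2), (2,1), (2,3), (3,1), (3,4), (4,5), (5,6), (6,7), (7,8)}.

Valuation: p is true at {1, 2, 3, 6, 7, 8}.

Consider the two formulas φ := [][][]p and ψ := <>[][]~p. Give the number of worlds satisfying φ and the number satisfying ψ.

For [][][]p:
1: successors {2}; [][]p there: 2:F. ✗
2: successors {1, 3}; [][]p there: 1:T, 3:F. ✗
3: successors {1, 4}; [][]p there: 1:T, 4:T. ✓
4: successors {5}; [][]p there: 5:T. ✓
5: successors {6}; [][]p there: 6:T. ✓
6: successors {7}; [][]p there: 7:T. ✓
7: successors {8}; [][]p there: 8:T. ✓
8: no successors, so [][][]p holds vacuously. ✓
— 6 worlds.
For <>[][]~p:
1: successors {2}; [][]~p there: 2:F. ✗
2: successors {1, 3}; [][]~p there: 1:F, 3:F. ✗
3: successors {1, 4}; [][]~p there: 1:F, 4:F. ✗
4: successors {5}; [][]~p there: 5:F. ✗
5: successors {6}; [][]~p there: 6:F. ✗
6: successors {7}; [][]~p there: 7:T. ✓
7: successors {8}; [][]~p there: 8:T. ✓
8: no successors, so <>[][]~p fails. ✗
— 2 worlds.

6 and 2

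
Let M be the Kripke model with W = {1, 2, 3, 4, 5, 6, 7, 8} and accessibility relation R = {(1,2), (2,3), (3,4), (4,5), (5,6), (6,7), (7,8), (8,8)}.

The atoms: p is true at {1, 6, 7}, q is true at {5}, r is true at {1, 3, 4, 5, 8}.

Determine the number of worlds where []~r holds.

1: successors {2}; ~r there: 2:T. ✓
2: successors {3}; ~r there: 3:F. ✗
3: successors {4}; ~r there: 4:F. ✗
4: successors {5}; ~r there: 5:F. ✗
5: successors {6}; ~r there: 6:T. ✓
6: successors {7}; ~r there: 7:T. ✓
7: successors {8}; ~r there: 8:F. ✗
8: successors {8}; ~r there: 8:F. ✗
Satisfying worlds: {1, 5, 6}.

3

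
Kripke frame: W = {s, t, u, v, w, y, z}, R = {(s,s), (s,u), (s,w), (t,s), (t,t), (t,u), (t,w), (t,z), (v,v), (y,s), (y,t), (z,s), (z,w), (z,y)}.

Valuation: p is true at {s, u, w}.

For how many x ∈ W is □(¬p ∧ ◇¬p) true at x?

s: successors {s, u, w}; ¬p ∧ ◇¬p there: s:F, u:F, w:F. ✗
t: successors {s, t, u, w, z}; ¬p ∧ ◇¬p there: s:F, t:T, u:F, w:F, z:T. ✗
u: no successors, so □(¬p ∧ ◇¬p) holds vacuously. ✓
v: successors {v}; ¬p ∧ ◇¬p there: v:T. ✓
w: no successors, so □(¬p ∧ ◇¬p) holds vacuously. ✓
y: successors {s, t}; ¬p ∧ ◇¬p there: s:F, t:T. ✗
z: successors {s, w, y}; ¬p ∧ ◇¬p there: s:F, w:F, y:T. ✗
Satisfying worlds: {u, v, w}.

3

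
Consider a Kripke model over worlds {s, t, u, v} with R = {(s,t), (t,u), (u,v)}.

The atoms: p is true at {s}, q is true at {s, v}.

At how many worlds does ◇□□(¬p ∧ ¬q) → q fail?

s: ◇□□(¬p ∧ ¬q) is F, q is T. ✓
t: ◇□□(¬p ∧ ¬q) is T, q is F. ✗
u: ◇□□(¬p ∧ ¬q) is T, q is F. ✗
v: ◇□□(¬p ∧ ¬q) is F, q is T. ✓
Satisfying worlds: {s, v}.
So ◇□□(¬p ∧ ¬q) → q fails at the other 2 worlds.

2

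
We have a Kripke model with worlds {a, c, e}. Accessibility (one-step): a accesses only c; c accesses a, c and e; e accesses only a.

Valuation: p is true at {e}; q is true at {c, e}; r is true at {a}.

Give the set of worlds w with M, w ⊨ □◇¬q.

a: successors {c}; ◇¬q there: c:T. ✓
c: successors {a, c, e}; ◇¬q there: a:F, c:T, e:T. ✗
e: successors {a}; ◇¬q there: a:F. ✗

{a}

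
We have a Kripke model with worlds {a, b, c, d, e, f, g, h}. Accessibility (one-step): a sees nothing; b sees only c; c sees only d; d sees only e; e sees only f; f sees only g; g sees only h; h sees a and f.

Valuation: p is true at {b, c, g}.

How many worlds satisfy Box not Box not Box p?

3

a: no successors, so Box not Box not Box p holds vacuously. ✓
b: successors {c}; not Box not Box p there: c:F. ✗
c: successors {d}; not Box not Box p there: d:F. ✗
d: successors {e}; not Box not Box p there: e:T. ✓
e: successors {f}; not Box not Box p there: f:F. ✗
f: successors {g}; not Box not Box p there: g:F. ✗
g: successors {h}; not Box not Box p there: h:T. ✓
h: successors {a, f}; not Box not Box p there: a:F, f:F. ✗
Satisfying worlds: {a, d, g}.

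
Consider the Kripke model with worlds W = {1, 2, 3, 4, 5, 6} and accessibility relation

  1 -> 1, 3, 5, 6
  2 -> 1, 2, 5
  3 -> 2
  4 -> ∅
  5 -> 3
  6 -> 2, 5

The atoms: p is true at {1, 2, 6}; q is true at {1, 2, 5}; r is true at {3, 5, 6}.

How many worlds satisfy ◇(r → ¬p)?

5

1: successors {1, 3, 5, 6}; r → ¬p there: 1:T, 3:T, 5:T, 6:F. ✓
2: successors {1, 2, 5}; r → ¬p there: 1:T, 2:T, 5:T. ✓
3: successors {2}; r → ¬p there: 2:T. ✓
4: no successors, so ◇(r → ¬p) fails. ✗
5: successors {3}; r → ¬p there: 3:T. ✓
6: successors {2, 5}; r → ¬p there: 2:T, 5:T. ✓
Satisfying worlds: {1, 2, 3, 5, 6}.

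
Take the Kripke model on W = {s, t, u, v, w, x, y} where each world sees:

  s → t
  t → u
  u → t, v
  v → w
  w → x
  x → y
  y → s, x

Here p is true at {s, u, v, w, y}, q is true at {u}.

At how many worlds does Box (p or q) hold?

3

s: successors {t}; p or q there: t:F. ✗
t: successors {u}; p or q there: u:T. ✓
u: successors {t, v}; p or q there: t:F, v:T. ✗
v: successors {w}; p or q there: w:T. ✓
w: successors {x}; p or q there: x:F. ✗
x: successors {y}; p or q there: y:T. ✓
y: successors {s, x}; p or q there: s:T, x:F. ✗
Satisfying worlds: {t, v, x}.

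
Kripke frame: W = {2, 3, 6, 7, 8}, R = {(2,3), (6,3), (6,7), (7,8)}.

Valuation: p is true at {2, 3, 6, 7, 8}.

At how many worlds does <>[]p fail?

2

2: successors {3}; []p there: 3:T. ✓
3: no successors, so <>[]p fails. ✗
6: successors {3, 7}; []p there: 3:T, 7:T. ✓
7: successors {8}; []p there: 8:T. ✓
8: no successors, so <>[]p fails. ✗
Satisfying worlds: {2, 6, 7}.
So <>[]p fails at the other 2 worlds.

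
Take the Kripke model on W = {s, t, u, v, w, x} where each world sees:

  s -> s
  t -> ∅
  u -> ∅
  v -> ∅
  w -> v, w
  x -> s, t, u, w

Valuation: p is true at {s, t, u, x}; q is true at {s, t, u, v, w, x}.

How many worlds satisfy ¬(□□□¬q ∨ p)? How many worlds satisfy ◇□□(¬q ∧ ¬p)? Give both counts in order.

For ¬(□□□¬q ∨ p):
s: □□□¬q ∨ p is T. ✗
t: □□□¬q ∨ p is T. ✗
u: □□□¬q ∨ p is T. ✗
v: □□□¬q ∨ p is T. ✗
w: □□□¬q ∨ p is F. ✓
x: □□□¬q ∨ p is T. ✗
— 1 world.
For ◇□□(¬q ∧ ¬p):
s: successors {s}; □□(¬q ∧ ¬p) there: s:F. ✗
t: no successors, so ◇□□(¬q ∧ ¬p) fails. ✗
u: no successors, so ◇□□(¬q ∧ ¬p) fails. ✗
v: no successors, so ◇□□(¬q ∧ ¬p) fails. ✗
w: successors {v, w}; □□(¬q ∧ ¬p) there: v:T, w:F. ✓
x: successors {s, t, u, w}; □□(¬q ∧ ¬p) there: s:F, t:T, u:T, w:F. ✓
— 2 worlds.

1 and 2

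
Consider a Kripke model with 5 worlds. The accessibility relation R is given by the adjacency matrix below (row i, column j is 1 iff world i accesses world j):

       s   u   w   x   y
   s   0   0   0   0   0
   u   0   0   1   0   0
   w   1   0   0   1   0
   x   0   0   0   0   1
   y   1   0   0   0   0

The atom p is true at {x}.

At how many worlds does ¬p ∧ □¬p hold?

s: ¬p is T, □¬p is T. ✓
u: ¬p is T, □¬p is T. ✓
w: ¬p is T, □¬p is F. ✗
x: ¬p is F, □¬p is T. ✗
y: ¬p is T, □¬p is T. ✓
Satisfying worlds: {s, u, y}.

3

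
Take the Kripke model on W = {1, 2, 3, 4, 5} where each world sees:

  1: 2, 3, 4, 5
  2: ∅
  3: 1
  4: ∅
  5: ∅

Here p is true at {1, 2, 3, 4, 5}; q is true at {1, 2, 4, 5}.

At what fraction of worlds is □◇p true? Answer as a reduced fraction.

1: successors {2, 3, 4, 5}; ◇p there: 2:F, 3:T, 4:F, 5:F. ✗
2: no successors, so □◇p holds vacuously. ✓
3: successors {1}; ◇p there: 1:T. ✓
4: no successors, so □◇p holds vacuously. ✓
5: no successors, so □◇p holds vacuously. ✓
That's 4 of 5 worlds, so 4/5.

4/5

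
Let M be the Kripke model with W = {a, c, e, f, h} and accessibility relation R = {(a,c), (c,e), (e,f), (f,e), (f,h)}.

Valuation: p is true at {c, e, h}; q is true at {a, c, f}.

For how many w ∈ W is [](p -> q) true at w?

a: successors {c}; p -> q there: c:T. ✓
c: successors {e}; p -> q there: e:F. ✗
e: successors {f}; p -> q there: f:T. ✓
f: successors {e, h}; p -> q there: e:F, h:F. ✗
h: no successors, so [](p -> q) holds vacuously. ✓
Satisfying worlds: {a, e, h}.

3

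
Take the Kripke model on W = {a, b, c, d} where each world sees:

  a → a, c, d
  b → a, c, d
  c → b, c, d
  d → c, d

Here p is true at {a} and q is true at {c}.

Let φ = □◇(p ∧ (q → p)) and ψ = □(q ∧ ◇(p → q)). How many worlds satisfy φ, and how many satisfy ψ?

For □◇(p ∧ (q → p)):
a: successors {a, c, d}; ◇(p ∧ (q → p)) there: a:T, c:F, d:F. ✗
b: successors {a, c, d}; ◇(p ∧ (q → p)) there: a:T, c:F, d:F. ✗
c: successors {b, c, d}; ◇(p ∧ (q → p)) there: b:T, c:F, d:F. ✗
d: successors {c, d}; ◇(p ∧ (q → p)) there: c:F, d:F. ✗
— 0 worlds.
For □(q ∧ ◇(p → q)):
a: successors {a, c, d}; q ∧ ◇(p → q) there: a:F, c:T, d:F. ✗
b: successors {a, c, d}; q ∧ ◇(p → q) there: a:F, c:T, d:F. ✗
c: successors {b, c, d}; q ∧ ◇(p → q) there: b:F, c:T, d:F. ✗
d: successors {c, d}; q ∧ ◇(p → q) there: c:T, d:F. ✗
— 0 worlds.

0 and 0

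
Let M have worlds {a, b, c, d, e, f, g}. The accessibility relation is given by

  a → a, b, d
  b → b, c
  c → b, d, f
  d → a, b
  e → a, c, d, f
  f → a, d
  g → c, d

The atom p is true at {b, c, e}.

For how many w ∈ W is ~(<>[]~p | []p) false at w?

a: <>[]~p | []p is F. ✓
b: <>[]~p | []p is T. ✗
c: <>[]~p | []p is T. ✗
d: <>[]~p | []p is F. ✓
e: <>[]~p | []p is T. ✗
f: <>[]~p | []p is F. ✓
g: <>[]~p | []p is F. ✓
Satisfying worlds: {a, d, f, g}.
So ~(<>[]~p | []p) fails at the other 3 worlds.

3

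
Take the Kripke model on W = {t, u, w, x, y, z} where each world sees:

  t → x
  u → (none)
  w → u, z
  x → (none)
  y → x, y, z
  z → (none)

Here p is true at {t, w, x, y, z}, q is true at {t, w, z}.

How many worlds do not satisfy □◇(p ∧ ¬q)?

3

t: successors {x}; ◇(p ∧ ¬q) there: x:F. ✗
u: no successors, so □◇(p ∧ ¬q) holds vacuously. ✓
w: successors {u, z}; ◇(p ∧ ¬q) there: u:F, z:F. ✗
x: no successors, so □◇(p ∧ ¬q) holds vacuously. ✓
y: successors {x, y, z}; ◇(p ∧ ¬q) there: x:F, y:T, z:F. ✗
z: no successors, so □◇(p ∧ ¬q) holds vacuously. ✓
Satisfying worlds: {u, x, z}.
So □◇(p ∧ ¬q) fails at the other 3 worlds.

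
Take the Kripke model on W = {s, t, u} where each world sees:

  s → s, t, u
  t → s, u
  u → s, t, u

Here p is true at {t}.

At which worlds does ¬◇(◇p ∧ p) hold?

{s, t, u}

s: ◇(◇p ∧ p) is F. ✓
t: ◇(◇p ∧ p) is F. ✓
u: ◇(◇p ∧ p) is F. ✓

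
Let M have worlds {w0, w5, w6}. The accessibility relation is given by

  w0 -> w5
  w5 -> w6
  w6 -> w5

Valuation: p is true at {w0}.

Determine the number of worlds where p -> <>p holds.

w0: p is T, <>p is F. ✗
w5: p is F, <>p is F. ✓
w6: p is F, <>p is F. ✓
Satisfying worlds: {w5, w6}.

2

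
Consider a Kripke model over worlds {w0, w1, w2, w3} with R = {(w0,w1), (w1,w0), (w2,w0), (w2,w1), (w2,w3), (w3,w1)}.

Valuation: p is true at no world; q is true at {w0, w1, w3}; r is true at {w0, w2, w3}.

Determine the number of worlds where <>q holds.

4

w0: successors {w1}; q there: w1:T. ✓
w1: successors {w0}; q there: w0:T. ✓
w2: successors {w0, w1, w3}; q there: w0:T, w1:T, w3:T. ✓
w3: successors {w1}; q there: w1:T. ✓
Satisfying worlds: {w0, w1, w2, w3}.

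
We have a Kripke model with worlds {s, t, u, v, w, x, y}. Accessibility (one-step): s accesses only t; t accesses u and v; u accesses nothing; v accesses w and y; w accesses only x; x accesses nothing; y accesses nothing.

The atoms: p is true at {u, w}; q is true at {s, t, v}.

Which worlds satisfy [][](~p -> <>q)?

s: successors {t}; [](~p -> <>q) there: t:F. ✗
t: successors {u, v}; [](~p -> <>q) there: u:T, v:F. ✗
u: no successors, so [][](~p -> <>q) holds vacuously. ✓
v: successors {w, y}; [](~p -> <>q) there: w:F, y:T. ✗
w: successors {x}; [](~p -> <>q) there: x:T. ✓
x: no successors, so [][](~p -> <>q) holds vacuously. ✓
y: no successors, so [][](~p -> <>q) holds vacuously. ✓

{u, w, x, y}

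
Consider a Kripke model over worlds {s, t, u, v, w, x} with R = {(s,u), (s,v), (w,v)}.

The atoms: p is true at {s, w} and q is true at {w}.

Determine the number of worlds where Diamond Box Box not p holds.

s: successors {u, v}; Box Box not p there: u:T, v:T. ✓
t: no successors, so Diamond Box Box not p fails. ✗
u: no successors, so Diamond Box Box not p fails. ✗
v: no successors, so Diamond Box Box not p fails. ✗
w: successors {v}; Box Box not p there: v:T. ✓
x: no successors, so Diamond Box Box not p fails. ✗
Satisfying worlds: {s, w}.

2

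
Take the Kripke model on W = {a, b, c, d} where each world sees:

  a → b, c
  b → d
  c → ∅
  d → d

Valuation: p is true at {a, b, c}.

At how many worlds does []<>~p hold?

a: successors {b, c}; <>~p there: b:T, c:F. ✗
b: successors {d}; <>~p there: d:T. ✓
c: no successors, so []<>~p holds vacuously. ✓
d: successors {d}; <>~p there: d:T. ✓
Satisfying worlds: {b, c, d}.

3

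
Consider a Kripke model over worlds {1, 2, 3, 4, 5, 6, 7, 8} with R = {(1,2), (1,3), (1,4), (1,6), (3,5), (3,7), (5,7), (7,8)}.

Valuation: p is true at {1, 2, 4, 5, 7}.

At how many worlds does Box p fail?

2

1: successors {2, 3, 4, 6}; p there: 2:T, 3:F, 4:T, 6:F. ✗
2: no successors, so Box p holds vacuously. ✓
3: successors {5, 7}; p there: 5:T, 7:T. ✓
4: no successors, so Box p holds vacuously. ✓
5: successors {7}; p there: 7:T. ✓
6: no successors, so Box p holds vacuously. ✓
7: successors {8}; p there: 8:F. ✗
8: no successors, so Box p holds vacuously. ✓
Satisfying worlds: {2, 3, 4, 5, 6, 8}.
So Box p fails at the other 2 worlds.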